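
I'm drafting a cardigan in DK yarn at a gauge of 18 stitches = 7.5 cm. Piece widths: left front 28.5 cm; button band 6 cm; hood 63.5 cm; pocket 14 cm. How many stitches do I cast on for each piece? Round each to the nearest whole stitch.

Rate = 18/7.5 = 2.4 sts per cm.
left front: 28.5 × 2.4 = 68.40 → 68.
button band: 6 × 2.4 = 14.40 → 14.
hood: 63.5 × 2.4 = 152.40 → 152.
pocket: 14 × 2.4 = 33.60 → 34.

left front 68; button band 14; hood 152; pocket 34.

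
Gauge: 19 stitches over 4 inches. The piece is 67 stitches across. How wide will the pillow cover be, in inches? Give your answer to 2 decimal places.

19 stitches / 4 inch = 4.75 stitches per inch.
67 / 4.75 = 14.105 inches.

14.11 inches.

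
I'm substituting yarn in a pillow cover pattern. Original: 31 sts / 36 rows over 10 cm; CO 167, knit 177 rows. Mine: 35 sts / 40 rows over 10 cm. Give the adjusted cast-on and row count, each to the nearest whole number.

Cast on 189 stitches; work 197 rows.

Stitches: 167 × 35/31 = 188.55 → 189.
Rows: 177 × 40/36 = 196.67 → 197.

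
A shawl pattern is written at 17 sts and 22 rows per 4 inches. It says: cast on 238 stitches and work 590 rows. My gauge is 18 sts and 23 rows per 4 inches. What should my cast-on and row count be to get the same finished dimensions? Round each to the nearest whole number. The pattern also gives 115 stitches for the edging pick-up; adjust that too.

Cast on 252 stitches; work 617 rows; edging pick-up 122 stitches.

Stitches: 238 × 18/17 = 252.00 → 252.
Rows: 590 × 23/22 = 616.82 → 617.
edging pick-up: 115 × 18/17 = 121.76 → 122.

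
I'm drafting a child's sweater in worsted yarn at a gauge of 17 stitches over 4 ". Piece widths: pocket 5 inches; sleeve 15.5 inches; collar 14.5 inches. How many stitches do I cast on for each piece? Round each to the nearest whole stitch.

pocket 21; sleeve 66; collar 62.

Rate = 17/4 = 4.25 sts per in.
pocket: 5 × 4.25 = 21.25 → 21.
sleeve: 15.5 × 4.25 = 65.88 → 66.
collar: 14.5 × 4.25 = 61.62 → 62.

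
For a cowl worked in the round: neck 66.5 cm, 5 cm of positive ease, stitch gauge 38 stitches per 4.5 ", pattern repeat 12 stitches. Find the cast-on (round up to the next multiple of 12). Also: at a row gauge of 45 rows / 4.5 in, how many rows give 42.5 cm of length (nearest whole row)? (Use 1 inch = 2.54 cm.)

Cast on 240 stitches; work 167 rows.

Finished = 66.5 + 5 = 71.5 cm.
71.5 cm × 1/2.54 = 28.15 inches.
38/4.5 = 8.444 sts per in; 28.15 × 8.444 = 237.71 sts.
Next multiple of 12 → 240.
42.5 cm = 16.73 inches; × 10 = 167.32 → 167 rows.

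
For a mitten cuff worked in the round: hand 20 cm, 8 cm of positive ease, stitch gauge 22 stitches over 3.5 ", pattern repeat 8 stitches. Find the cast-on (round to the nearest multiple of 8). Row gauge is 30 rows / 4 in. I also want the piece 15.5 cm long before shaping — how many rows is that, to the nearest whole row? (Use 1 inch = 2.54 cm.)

Cast on 72 stitches; work 46 rows.

Finished = 20 + 8 = 28 cm.
28 cm × 1/2.54 = 11.02 inches.
22/3.5 = 6.286 sts per in; 11.02 × 6.286 = 69.29 sts.
Nearest multiple of 8 → 72.
15.5 cm = 6.10 inches; × 7.5 = 45.77 → 46 rows.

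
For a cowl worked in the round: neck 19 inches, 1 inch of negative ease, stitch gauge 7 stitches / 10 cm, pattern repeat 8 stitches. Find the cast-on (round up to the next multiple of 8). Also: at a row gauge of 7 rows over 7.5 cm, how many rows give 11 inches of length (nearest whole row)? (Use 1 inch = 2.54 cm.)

Finished = 19 − 1 = 18 inches.
18 inches × 2.54 = 45.72 cm.
7/10 = 0.7 sts per cm; 45.72 × 0.7 = 32.00 sts.
Next multiple of 8 → 40.
11 inches = 27.94 cm; × 0.933 = 26.08 → 26 rows.

Cast on 40 stitches; work 26 rows.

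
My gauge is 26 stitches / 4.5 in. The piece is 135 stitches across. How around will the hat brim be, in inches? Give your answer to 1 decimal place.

23.4 inches.

26 stitches / 4.5 inch = 5.778 stitches per inch.
135 / 5.778 = 23.37 inches.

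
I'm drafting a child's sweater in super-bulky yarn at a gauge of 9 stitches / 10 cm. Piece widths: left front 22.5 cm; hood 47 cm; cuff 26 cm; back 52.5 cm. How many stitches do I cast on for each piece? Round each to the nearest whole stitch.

Rate = 9/10 = 0.9 sts per cm.
left front: 22.5 × 0.9 = 20.25 → 20.
hood: 47 × 0.9 = 42.30 → 42.
cuff: 26 × 0.9 = 23.40 → 23.
back: 52.5 × 0.9 = 47.25 → 47.

left front 20; hood 42; cuff 23; back 47.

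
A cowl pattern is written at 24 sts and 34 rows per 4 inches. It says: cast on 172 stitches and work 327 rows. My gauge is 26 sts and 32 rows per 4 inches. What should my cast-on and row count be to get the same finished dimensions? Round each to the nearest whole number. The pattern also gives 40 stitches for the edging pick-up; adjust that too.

Cast on 186 stitches; work 308 rows; edging pick-up 43 stitches.

Stitches: 172 × 26/24 = 186.33 → 186.
Rows: 327 × 32/34 = 307.76 → 308.
edging pick-up: 40 × 26/24 = 43.33 → 43.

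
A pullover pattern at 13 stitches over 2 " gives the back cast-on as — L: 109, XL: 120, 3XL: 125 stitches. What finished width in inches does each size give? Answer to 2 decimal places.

L 16.77 inches; XL 18.46 inches; 3XL 19.23 inches.

13/2 = 6.5 sts per in.
L: 109 / 6.5 = 16.769 → 16.77 in.
XL: 120 / 6.5 = 18.462 → 18.46 in.
3XL: 125 / 6.5 = 19.231 → 19.23 in.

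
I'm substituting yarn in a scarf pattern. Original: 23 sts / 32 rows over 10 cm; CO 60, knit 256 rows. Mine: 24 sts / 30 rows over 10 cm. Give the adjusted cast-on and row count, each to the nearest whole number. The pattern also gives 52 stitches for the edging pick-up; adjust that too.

Stitches: 60 × 24/23 = 62.61 → 63.
Rows: 256 × 30/32 = 240.00 → 240.
edging pick-up: 52 × 24/23 = 54.26 → 54.

Cast on 63 stitches; work 240 rows; edging pick-up 54 stitches.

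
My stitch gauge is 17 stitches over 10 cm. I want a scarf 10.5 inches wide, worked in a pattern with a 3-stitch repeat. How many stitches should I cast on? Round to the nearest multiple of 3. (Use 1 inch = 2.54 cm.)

10.5 in = 10.5 × 2.54 = 26.67 cm.
17 / 10 = 1.7 sts/cm.
26.67 × 1.7 = 45.34 sts.
→ 45.

CO 45 sts.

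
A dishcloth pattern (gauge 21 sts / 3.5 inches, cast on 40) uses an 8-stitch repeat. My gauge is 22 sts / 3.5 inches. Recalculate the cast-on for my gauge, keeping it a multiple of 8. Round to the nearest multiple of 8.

40 × 22 / 21 = 41.90.
Nearest multiple of 8: 40.

40 stitches.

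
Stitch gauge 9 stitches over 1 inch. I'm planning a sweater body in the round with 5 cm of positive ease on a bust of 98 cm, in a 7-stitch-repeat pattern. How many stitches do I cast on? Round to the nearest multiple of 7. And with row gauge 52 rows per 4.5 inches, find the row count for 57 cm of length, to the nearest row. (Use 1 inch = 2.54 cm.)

Finished = 98 + 5 = 103 cm.
103 cm × 1/2.54 = 40.55 inches.
9/1 = 9 sts per in; 40.55 × 9 = 364.96 sts.
Nearest multiple of 7 → 364.
57 cm = 22.44 inches; × 11.556 = 259.32 → 259 rows.

Cast on 364 stitches; work 259 rows.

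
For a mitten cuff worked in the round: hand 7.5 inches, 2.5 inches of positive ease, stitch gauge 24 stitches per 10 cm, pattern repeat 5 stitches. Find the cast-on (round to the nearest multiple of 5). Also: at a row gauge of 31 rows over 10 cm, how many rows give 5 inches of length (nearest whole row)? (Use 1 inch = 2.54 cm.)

Finished = 7.5 + 2.5 = 10 inches.
10 inches × 2.54 = 25.40 cm.
24/10 = 2.4 sts per cm; 25.40 × 2.4 = 60.96 sts.
Nearest multiple of 5 → 60.
5 inches = 12.70 cm; × 3.1 = 39.37 → 39 rows.

Cast on 60 stitches; work 39 rows.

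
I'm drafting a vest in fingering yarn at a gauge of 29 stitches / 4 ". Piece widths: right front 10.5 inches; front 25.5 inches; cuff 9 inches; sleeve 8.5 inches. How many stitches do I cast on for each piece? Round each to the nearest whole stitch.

Rate = 29/4 = 7.25 sts per in.
right front: 10.5 × 7.25 = 76.12 → 76.
front: 25.5 × 7.25 = 184.88 → 185.
cuff: 9 × 7.25 = 65.25 → 65.
sleeve: 8.5 × 7.25 = 61.62 → 62.

right front 76; front 185; cuff 65; sleeve 62.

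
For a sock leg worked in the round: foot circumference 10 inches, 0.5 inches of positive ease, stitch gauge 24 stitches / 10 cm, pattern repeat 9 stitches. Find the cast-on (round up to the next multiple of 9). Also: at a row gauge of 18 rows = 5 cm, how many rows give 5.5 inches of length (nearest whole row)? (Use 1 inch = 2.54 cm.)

Cast on 72 stitches; work 50 rows.

Finished = 10 + 0.5 = 10.5 inches.
10.5 inches × 2.54 = 26.67 cm.
24/10 = 2.4 sts per cm; 26.67 × 2.4 = 64.01 sts.
Next multiple of 9 → 72.
5.5 inches = 13.97 cm; × 3.6 = 50.29 → 50 rows.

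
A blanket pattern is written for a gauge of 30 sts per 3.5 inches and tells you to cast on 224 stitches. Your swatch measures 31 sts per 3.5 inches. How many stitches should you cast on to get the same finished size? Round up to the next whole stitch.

Cast on 232 stitches.

Scale factor = 31 / 30 = 1.033.
224 × 31 / 30 = 231.47 sts.
→ 232 sts.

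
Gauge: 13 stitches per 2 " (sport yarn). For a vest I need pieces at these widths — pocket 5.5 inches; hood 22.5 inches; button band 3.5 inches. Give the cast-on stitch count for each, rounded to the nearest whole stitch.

Rate = 13/2 = 6.5 sts per in.
pocket: 5.5 × 6.5 = 35.75 → 36.
hood: 22.5 × 6.5 = 146.25 → 146.
button band: 3.5 × 6.5 = 22.75 → 23.

pocket 36; hood 146; button band 23.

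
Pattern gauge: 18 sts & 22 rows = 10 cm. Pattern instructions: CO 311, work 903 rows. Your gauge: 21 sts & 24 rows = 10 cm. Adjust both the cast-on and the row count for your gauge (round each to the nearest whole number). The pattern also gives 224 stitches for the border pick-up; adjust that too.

Cast on 363 stitches; work 985 rows; border pick-up 261 stitches.

Stitches: 311 × 21/18 = 362.83 → 363.
Rows: 903 × 24/22 = 985.09 → 985.
border pick-up: 224 × 21/18 = 261.33 → 261.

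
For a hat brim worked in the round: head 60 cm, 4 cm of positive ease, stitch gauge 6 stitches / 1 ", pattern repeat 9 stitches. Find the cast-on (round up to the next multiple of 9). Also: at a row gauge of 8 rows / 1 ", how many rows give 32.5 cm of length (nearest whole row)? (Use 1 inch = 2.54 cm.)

Finished = 60 + 4 = 64 cm.
64 cm × 1/2.54 = 25.20 inches.
6/1 = 6 sts per in; 25.20 × 6 = 151.18 sts.
Next multiple of 9 → 153.
32.5 cm = 12.80 inches; × 8 = 102.36 → 102 rows.

Cast on 153 stitches; work 102 rows.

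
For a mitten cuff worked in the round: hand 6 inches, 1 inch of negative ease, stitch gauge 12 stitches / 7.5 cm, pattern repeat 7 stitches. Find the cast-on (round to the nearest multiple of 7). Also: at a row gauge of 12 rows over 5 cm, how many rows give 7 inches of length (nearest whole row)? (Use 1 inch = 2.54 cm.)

Cast on 21 stitches; work 43 rows.

Finished = 6 − 1 = 5 inches.
5 inches × 2.54 = 12.70 cm.
12/7.5 = 1.6 sts per cm; 12.70 × 1.6 = 20.32 sts.
Nearest multiple of 7 → 21.
7 inches = 17.78 cm; × 2.4 = 42.67 → 43 rows.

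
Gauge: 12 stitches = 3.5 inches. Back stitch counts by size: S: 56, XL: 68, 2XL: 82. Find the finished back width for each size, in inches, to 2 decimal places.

12/3.5 = 3.429 sts per in.
S: 56 / 3.429 = 16.333 → 16.33 in.
XL: 68 / 3.429 = 19.833 → 19.83 in.
2XL: 82 / 3.429 = 23.917 → 23.92 in.

S 16.33 inches; XL 19.83 inches; 2XL 23.92 inches.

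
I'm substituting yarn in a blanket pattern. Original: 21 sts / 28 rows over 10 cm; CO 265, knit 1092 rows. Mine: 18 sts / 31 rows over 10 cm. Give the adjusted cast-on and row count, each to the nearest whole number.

Stitches: 265 × 18/21 = 227.14 → 227.
Rows: 1092 × 31/28 = 1209.00 → 1209.

Cast on 227 stitches; work 1209 rows.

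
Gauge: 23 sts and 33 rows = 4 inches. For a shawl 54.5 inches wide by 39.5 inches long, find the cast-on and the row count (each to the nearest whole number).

Stitch gauge = 23/4 = 5.75 sts/in; 54.5 × 5.75 = 313.38 → 313 sts.
Row gauge = 33/4 = 8.25 rows/in; 39.5 × 8.25 = 325.88 → 326 rows.

Cast on 313 stitches and work 326 rows.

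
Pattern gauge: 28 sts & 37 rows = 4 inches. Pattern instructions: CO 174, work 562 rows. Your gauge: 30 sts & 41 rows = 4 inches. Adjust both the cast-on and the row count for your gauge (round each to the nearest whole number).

Cast on 186 stitches; work 623 rows.

Stitches: 174 × 30/28 = 186.43 → 186.
Rows: 562 × 41/37 = 622.76 → 623.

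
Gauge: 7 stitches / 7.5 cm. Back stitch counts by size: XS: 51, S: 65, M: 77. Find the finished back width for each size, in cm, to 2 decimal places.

7/7.5 = 0.933 sts per cm.
XS: 51 / 0.933 = 54.643 → 54.64 cm.
S: 65 / 0.933 = 69.643 → 69.64 cm.
M: 77 / 0.933 = 82.500 → 82.50 cm.

XS 54.64 cm; S 69.64 cm; M 82.50 cm.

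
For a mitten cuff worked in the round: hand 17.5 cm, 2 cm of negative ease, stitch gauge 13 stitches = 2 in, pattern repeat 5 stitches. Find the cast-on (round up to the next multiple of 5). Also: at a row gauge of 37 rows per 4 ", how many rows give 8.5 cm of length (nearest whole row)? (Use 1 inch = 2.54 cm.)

Cast on 40 stitches; work 31 rows.

Finished = 17.5 − 2 = 15.5 cm.
15.5 cm × 1/2.54 = 6.10 inches.
13/2 = 6.5 sts per in; 6.10 × 6.5 = 39.67 sts.
Next multiple of 5 → 40.
8.5 cm = 3.35 inches; × 9.25 = 30.95 → 31 rows.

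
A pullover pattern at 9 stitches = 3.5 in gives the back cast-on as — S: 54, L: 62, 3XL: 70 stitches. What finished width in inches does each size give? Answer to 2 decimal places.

9/3.5 = 2.571 sts per in.
S: 54 / 2.571 = 21.000 → 21.00 in.
L: 62 / 2.571 = 24.111 → 24.11 in.
3XL: 70 / 2.571 = 27.222 → 27.22 in.

S 21.00 inches; L 24.11 inches; 3XL 27.22 inches.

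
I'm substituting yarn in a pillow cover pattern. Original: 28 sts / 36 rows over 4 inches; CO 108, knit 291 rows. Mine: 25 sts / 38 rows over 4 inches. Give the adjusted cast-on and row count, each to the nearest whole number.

Cast on 96 stitches; work 307 rows.

Stitches: 108 × 25/28 = 96.43 → 96.
Rows: 291 × 38/36 = 307.17 → 307.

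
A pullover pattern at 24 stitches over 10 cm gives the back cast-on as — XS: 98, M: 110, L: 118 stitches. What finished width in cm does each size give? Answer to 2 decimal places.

XS 40.83 cm; M 45.83 cm; L 49.17 cm.

24/10 = 2.4 sts per cm.
XS: 98 / 2.4 = 40.833 → 40.83 cm.
M: 110 / 2.4 = 45.833 → 45.83 cm.
L: 118 / 2.4 = 49.167 → 49.17 cm.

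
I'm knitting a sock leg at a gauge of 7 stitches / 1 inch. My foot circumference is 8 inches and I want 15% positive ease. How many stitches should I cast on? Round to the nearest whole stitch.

Finished = 8 × 1.15 = 9.20 in.
7 / 1 = 7 sts per inch.
9.20 × 7 = 64.40 sts.
→ 64 sts.

64 stitches.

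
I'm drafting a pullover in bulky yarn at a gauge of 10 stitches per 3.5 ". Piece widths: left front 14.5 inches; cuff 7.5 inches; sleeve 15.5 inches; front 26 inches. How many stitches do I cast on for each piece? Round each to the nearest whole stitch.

Rate = 10/3.5 = 2.857 sts per in.
left front: 14.5 × 2.857 = 41.43 → 41.
cuff: 7.5 × 2.857 = 21.43 → 21.
sleeve: 15.5 × 2.857 = 44.29 → 44.
front: 26 × 2.857 = 74.29 → 74.

left front 41; cuff 21; sleeve 44; front 74.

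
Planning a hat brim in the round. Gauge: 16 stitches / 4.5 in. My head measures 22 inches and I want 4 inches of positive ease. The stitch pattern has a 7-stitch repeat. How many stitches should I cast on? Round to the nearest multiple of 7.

Finished = 22 + 4 = 26 inches.
16 / 4.5 = 3.556 sts/in.
26 × 3.556 = 92.44 sts.
Nearest multiple of 7: 91.

CO 91 sts.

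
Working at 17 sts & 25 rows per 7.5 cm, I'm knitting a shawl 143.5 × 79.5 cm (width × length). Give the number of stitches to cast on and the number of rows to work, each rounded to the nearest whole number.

Cast on 325 stitches and work 265 rows.

Stitch gauge = 17/7.5 = 2.267 sts/cm; 143.5 × 2.267 = 325.27 → 325 sts.
Row gauge = 25/7.5 = 3.333 rows/cm; 79.5 × 3.333 = 265.00 → 265 rows.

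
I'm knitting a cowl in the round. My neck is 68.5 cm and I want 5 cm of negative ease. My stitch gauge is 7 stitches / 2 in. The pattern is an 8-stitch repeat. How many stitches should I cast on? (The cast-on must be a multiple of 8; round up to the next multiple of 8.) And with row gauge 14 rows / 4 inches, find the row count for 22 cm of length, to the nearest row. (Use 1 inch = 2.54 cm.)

Cast on 88 stitches; work 30 rows.

Finished = 68.5 − 5 = 63.5 cm.
63.5 cm × 1/2.54 = 25.00 inches.
7/2 = 3.5 sts per in; 25.00 × 3.5 = 87.50 sts.
Next multiple of 8 → 88.
22 cm = 8.66 inches; × 3.5 = 30.31 → 30 rows.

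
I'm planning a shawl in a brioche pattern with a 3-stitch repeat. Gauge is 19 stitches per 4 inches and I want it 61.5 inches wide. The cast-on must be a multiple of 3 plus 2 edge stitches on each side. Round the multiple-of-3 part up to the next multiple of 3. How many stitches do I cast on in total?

Cast on 295 stitches.

19 / 4 = 4.75 sts per inch.
61.5 × 4.75 = 292.12 sts.
Less 4 edge sts → 288.12 for the repeat.
Next multiple of 3: 291.
Add back 4 edge sts → 295.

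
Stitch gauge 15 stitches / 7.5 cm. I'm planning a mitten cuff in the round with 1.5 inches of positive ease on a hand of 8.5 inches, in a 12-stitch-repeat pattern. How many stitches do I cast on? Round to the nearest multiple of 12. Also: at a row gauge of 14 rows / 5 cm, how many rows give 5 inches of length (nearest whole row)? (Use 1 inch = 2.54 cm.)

Finished = 8.5 + 1.5 = 10 inches.
10 inches × 2.54 = 25.40 cm.
15/7.5 = 2 sts per cm; 25.40 × 2 = 50.80 sts.
Nearest multiple of 12 → 48.
5 inches = 12.70 cm; × 2.8 = 35.56 → 36 rows.

Cast on 48 stitches; work 36 rows.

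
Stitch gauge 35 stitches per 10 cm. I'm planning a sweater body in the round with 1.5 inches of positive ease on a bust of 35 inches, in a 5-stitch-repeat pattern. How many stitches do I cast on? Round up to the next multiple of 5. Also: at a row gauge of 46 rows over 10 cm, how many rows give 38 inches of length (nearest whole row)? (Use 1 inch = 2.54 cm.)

Finished = 35 + 1.5 = 36.5 inches.
36.5 inches × 2.54 = 92.71 cm.
35/10 = 3.5 sts per cm; 92.71 × 3.5 = 324.49 sts.
Next multiple of 5 → 325.
38 inches = 96.52 cm; × 4.6 = 443.99 → 444 rows.

Cast on 325 stitches; work 444 rows.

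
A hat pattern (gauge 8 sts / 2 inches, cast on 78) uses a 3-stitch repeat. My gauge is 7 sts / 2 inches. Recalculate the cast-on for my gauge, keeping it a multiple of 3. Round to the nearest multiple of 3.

69 stitches.

78 × 7 / 8 = 68.25.
Nearest multiple of 3: 69.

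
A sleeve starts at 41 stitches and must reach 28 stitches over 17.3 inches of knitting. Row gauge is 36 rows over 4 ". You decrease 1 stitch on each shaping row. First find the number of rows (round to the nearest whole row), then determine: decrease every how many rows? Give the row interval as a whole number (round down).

Rows = 17.3 × 9 = 155.7 → 156 rows.
Stitches to remove: 13 → 13 shaping rows (at 1 st each).
156 / 13 = 12.00 → every 12 rows.

Decrease every 12th row.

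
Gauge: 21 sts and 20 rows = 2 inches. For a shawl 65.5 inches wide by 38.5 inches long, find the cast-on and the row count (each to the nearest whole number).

Cast on 688 stitches and work 385 rows.

Stitch gauge = 21/2 = 10.5 sts/in; 65.5 × 10.5 = 687.75 → 688 sts.
Row gauge = 20/2 = 10 rows/in; 38.5 × 10 = 385.00 → 385 rows.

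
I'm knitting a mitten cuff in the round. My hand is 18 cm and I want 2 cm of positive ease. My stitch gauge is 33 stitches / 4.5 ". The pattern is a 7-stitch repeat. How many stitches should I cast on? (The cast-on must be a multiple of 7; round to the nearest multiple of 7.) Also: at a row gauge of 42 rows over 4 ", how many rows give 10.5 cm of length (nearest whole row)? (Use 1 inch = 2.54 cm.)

Cast on 56 stitches; work 43 rows.

Finished = 18 + 2 = 20 cm.
20 cm × 1/2.54 = 7.87 inches.
33/4.5 = 7.333 sts per in; 7.87 × 7.333 = 57.74 sts.
Nearest multiple of 7 → 56.
10.5 cm = 4.13 inches; × 10.5 = 43.41 → 43 rows.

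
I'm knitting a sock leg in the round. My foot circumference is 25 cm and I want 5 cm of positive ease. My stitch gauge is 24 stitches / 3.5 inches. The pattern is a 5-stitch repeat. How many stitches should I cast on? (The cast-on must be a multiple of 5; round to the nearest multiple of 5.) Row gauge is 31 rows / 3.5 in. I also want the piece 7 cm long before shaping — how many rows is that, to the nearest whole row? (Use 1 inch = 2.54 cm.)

Finished = 25 + 5 = 30 cm.
30 cm × 1/2.54 = 11.81 inches.
24/3.5 = 6.857 sts per in; 11.81 × 6.857 = 80.99 sts.
Nearest multiple of 5 → 80.
7 cm = 2.76 inches; × 8.857 = 24.41 → 24 rows.

Cast on 80 stitches; work 24 rows.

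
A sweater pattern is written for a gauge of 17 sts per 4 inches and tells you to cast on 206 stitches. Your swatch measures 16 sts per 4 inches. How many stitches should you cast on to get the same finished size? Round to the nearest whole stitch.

Cast on 194 stitches.

Scale factor = 16 / 17 = 0.941.
206 × 16 / 17 = 193.88 sts.
→ 194 sts.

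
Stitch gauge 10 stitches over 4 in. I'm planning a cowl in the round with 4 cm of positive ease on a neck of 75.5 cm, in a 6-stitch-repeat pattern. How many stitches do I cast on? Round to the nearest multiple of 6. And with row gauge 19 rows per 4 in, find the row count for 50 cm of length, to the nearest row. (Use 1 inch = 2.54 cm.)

Cast on 78 stitches; work 94 rows.

Finished = 75.5 + 4 = 79.5 cm.
79.5 cm × 1/2.54 = 31.30 inches.
10/4 = 2.5 sts per in; 31.30 × 2.5 = 78.25 sts.
Nearest multiple of 6 → 78.
50 cm = 19.69 inches; × 4.75 = 93.50 → 94 rows.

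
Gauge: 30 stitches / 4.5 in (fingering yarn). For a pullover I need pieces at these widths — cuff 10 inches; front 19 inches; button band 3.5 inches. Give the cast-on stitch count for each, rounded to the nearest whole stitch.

Rate = 30/4.5 = 6.667 sts per in.
cuff: 10 × 6.667 = 66.67 → 67.
front: 19 × 6.667 = 126.67 → 127.
button band: 3.5 × 6.667 = 23.33 → 23.

cuff 67; front 127; button band 23.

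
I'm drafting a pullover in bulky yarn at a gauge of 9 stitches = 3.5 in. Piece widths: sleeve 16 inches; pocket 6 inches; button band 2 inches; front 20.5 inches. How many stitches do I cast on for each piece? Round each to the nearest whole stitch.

sleeve 41; pocket 15; button band 5; front 53.

Rate = 9/3.5 = 2.571 sts per in.
sleeve: 16 × 2.571 = 41.14 → 41.
pocket: 6 × 2.571 = 15.43 → 15.
button band: 2 × 2.571 = 5.14 → 5.
front: 20.5 × 2.571 = 52.71 → 53.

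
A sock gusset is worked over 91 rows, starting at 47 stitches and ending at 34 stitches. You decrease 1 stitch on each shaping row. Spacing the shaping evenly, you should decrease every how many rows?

Decrease every 7th row.

Stitches to remove: |34 − 47| = 13.
Shaping rows needed: 13 / 1 = 13.
91 rows / 13 = every 7 rows.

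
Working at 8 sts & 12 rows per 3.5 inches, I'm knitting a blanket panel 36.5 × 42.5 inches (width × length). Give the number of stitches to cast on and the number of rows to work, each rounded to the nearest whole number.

Stitch gauge = 8/3.5 = 2.286 sts/in; 36.5 × 2.286 = 83.43 → 83 sts.
Row gauge = 12/3.5 = 3.429 rows/in; 42.5 × 3.429 = 145.71 → 146 rows.

Cast on 83 stitches and work 146 rows.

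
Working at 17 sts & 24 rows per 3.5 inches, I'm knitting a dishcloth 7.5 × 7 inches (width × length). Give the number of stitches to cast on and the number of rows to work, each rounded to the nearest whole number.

Stitch gauge = 17/3.5 = 4.857 sts/in; 7.5 × 4.857 = 36.43 → 36 sts.
Row gauge = 24/3.5 = 6.857 rows/in; 7 × 6.857 = 48.00 → 48 rows.

Cast on 36 stitches and work 48 rows.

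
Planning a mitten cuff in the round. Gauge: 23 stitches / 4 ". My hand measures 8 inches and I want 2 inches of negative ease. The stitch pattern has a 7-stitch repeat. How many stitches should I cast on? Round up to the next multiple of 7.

Finished = 8 − 2 = 6 inches.
23 / 4 = 5.75 sts/in.
6 × 5.75 = 34.50 sts.
Next multiple of 7: 35.

CO 35 sts.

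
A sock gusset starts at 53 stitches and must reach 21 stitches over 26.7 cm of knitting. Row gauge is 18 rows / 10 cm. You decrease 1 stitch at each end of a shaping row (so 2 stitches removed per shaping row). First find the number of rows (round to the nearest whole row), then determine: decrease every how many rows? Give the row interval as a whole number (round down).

Rows = 26.7 × 1.8 = 48.1 → 48 rows.
Stitches to remove: 32 → 16 shaping rows (at 2 st each).
48 / 16 = 3.00 → every 3 rows.

Decrease every 3rd row.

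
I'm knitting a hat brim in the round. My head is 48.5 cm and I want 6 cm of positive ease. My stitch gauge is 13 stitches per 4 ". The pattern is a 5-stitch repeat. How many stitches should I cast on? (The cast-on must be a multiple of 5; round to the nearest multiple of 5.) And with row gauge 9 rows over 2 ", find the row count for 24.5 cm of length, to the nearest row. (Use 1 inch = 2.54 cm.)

Finished = 48.5 + 6 = 54.5 cm.
54.5 cm × 1/2.54 = 21.46 inches.
13/4 = 3.25 sts per in; 21.46 × 3.25 = 69.73 sts.
Nearest multiple of 5 → 70.
24.5 cm = 9.65 inches; × 4.5 = 43.41 → 43 rows.

Cast on 70 stitches; work 43 rows.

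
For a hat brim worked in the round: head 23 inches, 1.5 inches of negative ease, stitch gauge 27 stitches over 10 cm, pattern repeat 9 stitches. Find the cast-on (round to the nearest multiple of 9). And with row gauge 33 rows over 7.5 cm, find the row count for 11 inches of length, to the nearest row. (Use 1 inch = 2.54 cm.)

Cast on 144 stitches; work 123 rows.

Finished = 23 − 1.5 = 21.5 inches.
21.5 inches × 2.54 = 54.61 cm.
27/10 = 2.7 sts per cm; 54.61 × 2.7 = 147.45 sts.
Nearest multiple of 9 → 144.
11 inches = 27.94 cm; × 4.4 = 122.94 → 123 rows.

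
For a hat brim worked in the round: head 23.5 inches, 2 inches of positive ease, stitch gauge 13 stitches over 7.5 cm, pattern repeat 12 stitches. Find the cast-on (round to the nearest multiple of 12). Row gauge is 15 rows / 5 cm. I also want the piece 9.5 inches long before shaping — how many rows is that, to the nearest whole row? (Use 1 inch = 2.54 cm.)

Finished = 23.5 + 2 = 25.5 inches.
25.5 inches × 2.54 = 64.77 cm.
13/7.5 = 1.733 sts per cm; 64.77 × 1.733 = 112.27 sts.
Nearest multiple of 12 → 108.
9.5 inches = 24.13 cm; × 3 = 72.39 → 72 rows.

Cast on 108 stitches; work 72 rows.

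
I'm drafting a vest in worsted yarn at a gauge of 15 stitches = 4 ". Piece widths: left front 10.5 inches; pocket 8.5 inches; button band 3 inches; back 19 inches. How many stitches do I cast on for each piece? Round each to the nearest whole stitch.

Rate = 15/4 = 3.75 sts per in.
left front: 10.5 × 3.75 = 39.38 → 39.
pocket: 8.5 × 3.75 = 31.88 → 32.
button band: 3 × 3.75 = 11.25 → 11.
back: 19 × 3.75 = 71.25 → 71.

left front 39; pocket 32; button band 11; back 71.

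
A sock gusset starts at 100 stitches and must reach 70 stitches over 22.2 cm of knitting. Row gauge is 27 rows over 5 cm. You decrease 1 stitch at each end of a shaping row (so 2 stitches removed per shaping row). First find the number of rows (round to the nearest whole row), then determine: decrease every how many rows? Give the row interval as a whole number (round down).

Rows = 22.2 × 5.4 = 119.9 → 120 rows.
Stitches to remove: 30 → 15 shaping rows (at 2 st each).
120 / 15 = 8.00 → every 8 rows.

Decrease every 8th row.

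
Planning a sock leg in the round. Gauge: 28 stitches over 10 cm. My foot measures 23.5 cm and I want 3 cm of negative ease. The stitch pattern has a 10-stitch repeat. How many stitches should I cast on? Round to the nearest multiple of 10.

Finished = 23.5 − 3 = 20.5 cm.
28 / 10 = 2.8 sts/cm.
20.5 × 2.8 = 57.40 sts.
Nearest multiple of 10: 60.

Cast on 60 stitches.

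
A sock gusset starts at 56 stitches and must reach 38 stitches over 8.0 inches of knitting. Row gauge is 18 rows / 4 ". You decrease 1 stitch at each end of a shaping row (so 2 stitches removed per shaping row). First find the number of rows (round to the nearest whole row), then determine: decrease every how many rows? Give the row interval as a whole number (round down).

Decrease every 4th row.

Rows = 8.0 × 4.5 = 36.0 → 36 rows.
Stitches to remove: 18 → 9 shaping rows (at 2 st each).
36 / 9 = 4.00 → every 4 rows.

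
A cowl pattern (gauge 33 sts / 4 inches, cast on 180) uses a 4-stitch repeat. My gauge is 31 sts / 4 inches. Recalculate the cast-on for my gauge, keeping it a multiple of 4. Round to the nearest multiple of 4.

168 stitches.

180 × 31 / 33 = 169.09.
Nearest multiple of 4: 168.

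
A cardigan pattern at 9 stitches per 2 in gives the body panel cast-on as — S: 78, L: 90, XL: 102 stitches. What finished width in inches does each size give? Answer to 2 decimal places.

S 17.33 inches; L 20.00 inches; XL 22.67 inches.

9/2 = 4.5 sts per in.
S: 78 / 4.5 = 17.333 → 17.33 in.
L: 90 / 4.5 = 20.000 → 20.00 in.
XL: 102 / 4.5 = 22.667 → 22.67 in.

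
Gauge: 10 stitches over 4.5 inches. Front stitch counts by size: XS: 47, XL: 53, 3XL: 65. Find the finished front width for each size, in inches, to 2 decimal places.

10/4.5 = 2.222 sts per in.
XS: 47 / 2.222 = 21.150 → 21.15 in.
XL: 53 / 2.222 = 23.850 → 23.85 in.
3XL: 65 / 2.222 = 29.250 → 29.25 in.

XS 21.15 inches; XL 23.85 inches; 3XL 29.25 inches.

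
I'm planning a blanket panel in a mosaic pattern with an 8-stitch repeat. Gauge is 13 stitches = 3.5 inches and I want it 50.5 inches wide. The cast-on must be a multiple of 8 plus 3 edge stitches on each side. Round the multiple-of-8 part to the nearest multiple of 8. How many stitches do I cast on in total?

13 / 3.5 = 3.714 sts per inch.
50.5 × 3.714 = 187.57 sts.
Less 6 edge sts → 181.57 for the repeat.
Nearest multiple of 8: 184.
Add back 6 edge sts → 190.

CO 190 sts.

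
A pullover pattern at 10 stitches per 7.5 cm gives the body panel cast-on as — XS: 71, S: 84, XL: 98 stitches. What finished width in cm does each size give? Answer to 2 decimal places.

10/7.5 = 1.333 sts per cm.
XS: 71 / 1.333 = 53.250 → 53.25 cm.
S: 84 / 1.333 = 63.000 → 63.00 cm.
XL: 98 / 1.333 = 73.500 → 73.50 cm.

XS 53.25 cm; S 63.00 cm; XL 73.50 cm.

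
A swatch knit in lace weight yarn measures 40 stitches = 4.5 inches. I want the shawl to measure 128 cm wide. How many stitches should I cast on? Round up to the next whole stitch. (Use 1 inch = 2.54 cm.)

128 cm = 50.39 in.
40 stitches / 4.5 in = 8.889 stitches per inch.
50.39 × 8.889 = 447.94 stitches.
Round up → 448.

448 stitches.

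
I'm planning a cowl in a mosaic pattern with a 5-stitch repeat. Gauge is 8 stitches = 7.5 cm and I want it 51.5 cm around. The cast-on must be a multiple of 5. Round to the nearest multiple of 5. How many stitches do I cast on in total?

8 / 7.5 = 1.067 sts per cm.
51.5 × 1.067 = 54.93 sts.
Nearest multiple of 5: 55.

CO 55 sts.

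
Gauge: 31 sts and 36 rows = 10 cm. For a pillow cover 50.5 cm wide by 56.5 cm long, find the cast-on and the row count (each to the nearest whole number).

Stitch gauge = 31/10 = 3.1 sts/cm; 50.5 × 3.1 = 156.55 → 157 sts.
Row gauge = 36/10 = 3.6 rows/cm; 56.5 × 3.6 = 203.40 → 203 rows.

Cast on 157 stitches and work 203 rows.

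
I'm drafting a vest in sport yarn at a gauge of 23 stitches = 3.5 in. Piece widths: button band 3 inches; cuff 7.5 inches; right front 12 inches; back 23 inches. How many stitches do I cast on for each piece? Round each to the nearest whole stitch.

button band 20; cuff 49; right front 79; back 151.

Rate = 23/3.5 = 6.571 sts per in.
button band: 3 × 6.571 = 19.71 → 20.
cuff: 7.5 × 6.571 = 49.29 → 49.
right front: 12 × 6.571 = 78.86 → 79.
back: 23 × 6.571 = 151.14 → 151.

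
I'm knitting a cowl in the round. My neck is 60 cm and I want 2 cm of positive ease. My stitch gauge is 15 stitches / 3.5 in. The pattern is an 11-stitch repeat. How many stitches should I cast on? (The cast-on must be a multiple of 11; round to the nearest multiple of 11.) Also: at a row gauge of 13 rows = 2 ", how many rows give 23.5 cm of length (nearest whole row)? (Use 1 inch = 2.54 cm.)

Cast on 110 stitches; work 60 rows.

Finished = 60 + 2 = 62 cm.
62 cm × 1/2.54 = 24.41 inches.
15/3.5 = 4.286 sts per in; 24.41 × 4.286 = 104.61 sts.
Nearest multiple of 11 → 110.
23.5 cm = 9.25 inches; × 6.5 = 60.14 → 60 rows.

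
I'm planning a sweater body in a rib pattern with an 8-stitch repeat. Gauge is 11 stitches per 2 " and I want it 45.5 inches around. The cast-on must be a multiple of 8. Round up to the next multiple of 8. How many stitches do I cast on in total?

256 stitches.

11 / 2 = 5.5 sts per inch.
45.5 × 5.5 = 250.25 sts.
Next multiple of 8: 256.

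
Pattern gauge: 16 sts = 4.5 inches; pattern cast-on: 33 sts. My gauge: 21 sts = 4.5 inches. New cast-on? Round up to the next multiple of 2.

Scale factor = 21 / 16 = 1.312.
33 × 21 / 16 = 43.31 sts.
→ 44 sts.

Cast on 44 stitches.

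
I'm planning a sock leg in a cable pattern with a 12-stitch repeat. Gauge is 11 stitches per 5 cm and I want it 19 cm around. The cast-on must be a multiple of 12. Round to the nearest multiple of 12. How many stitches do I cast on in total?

Cast on 36 stitches.

11 / 5 = 2.2 sts per cm.
19 × 2.2 = 41.80 sts.
Nearest multiple of 12: 36.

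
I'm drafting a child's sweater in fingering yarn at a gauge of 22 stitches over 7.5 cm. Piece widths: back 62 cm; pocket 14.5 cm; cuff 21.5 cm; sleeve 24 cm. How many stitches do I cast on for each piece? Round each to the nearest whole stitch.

back 182; pocket 43; cuff 63; sleeve 70.

Rate = 22/7.5 = 2.933 sts per cm.
back: 62 × 2.933 = 181.87 → 182.
pocket: 14.5 × 2.933 = 42.53 → 43.
cuff: 21.5 × 2.933 = 63.07 → 63.
sleeve: 24 × 2.933 = 70.40 → 70.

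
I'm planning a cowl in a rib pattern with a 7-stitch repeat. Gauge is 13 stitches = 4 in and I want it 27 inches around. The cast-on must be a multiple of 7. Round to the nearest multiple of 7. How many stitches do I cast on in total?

Cast on 91 stitches.

13 / 4 = 3.25 sts per inch.
27 × 3.25 = 87.75 sts.
Nearest multiple of 7: 91.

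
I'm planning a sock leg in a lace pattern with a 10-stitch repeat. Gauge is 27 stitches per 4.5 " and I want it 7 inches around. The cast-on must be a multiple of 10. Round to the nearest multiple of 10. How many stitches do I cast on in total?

27 / 4.5 = 6 sts per inch.
7 × 6 = 42.00 sts.
Nearest multiple of 10: 40.

CO 40 sts.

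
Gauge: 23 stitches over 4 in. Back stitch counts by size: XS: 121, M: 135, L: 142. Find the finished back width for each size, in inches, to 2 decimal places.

XS 21.04 inches; M 23.48 inches; L 24.70 inches.

23/4 = 5.75 sts per in.
XS: 121 / 5.75 = 21.043 → 21.04 in.
M: 135 / 5.75 = 23.478 → 23.48 in.
L: 142 / 5.75 = 24.696 → 24.70 in.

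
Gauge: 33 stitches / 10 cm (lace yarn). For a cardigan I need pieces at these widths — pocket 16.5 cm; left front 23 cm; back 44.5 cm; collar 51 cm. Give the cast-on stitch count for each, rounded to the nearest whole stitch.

pocket 54; left front 76; back 147; collar 168.

Rate = 33/10 = 3.3 sts per cm.
pocket: 16.5 × 3.3 = 54.45 → 54.
left front: 23 × 3.3 = 75.90 → 76.
back: 44.5 × 3.3 = 146.85 → 147.
collar: 51 × 3.3 = 168.30 → 168.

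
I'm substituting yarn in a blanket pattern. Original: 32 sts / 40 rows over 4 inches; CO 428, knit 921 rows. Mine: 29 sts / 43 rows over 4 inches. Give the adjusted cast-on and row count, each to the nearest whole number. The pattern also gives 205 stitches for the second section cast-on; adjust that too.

Stitches: 428 × 29/32 = 387.88 → 388.
Rows: 921 × 43/40 = 990.08 → 990.
second section cast-on: 205 × 29/32 = 185.78 → 186.

Cast on 388 stitches; work 990 rows; second section cast-on 186 stitches.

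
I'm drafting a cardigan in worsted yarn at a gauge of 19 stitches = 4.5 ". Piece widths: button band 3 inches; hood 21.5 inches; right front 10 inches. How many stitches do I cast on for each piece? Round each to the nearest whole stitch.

Rate = 19/4.5 = 4.222 sts per in.
button band: 3 × 4.222 = 12.67 → 13.
hood: 21.5 × 4.222 = 90.78 → 91.
right front: 10 × 4.222 = 42.22 → 42.

button band 13; hood 91; right front 42.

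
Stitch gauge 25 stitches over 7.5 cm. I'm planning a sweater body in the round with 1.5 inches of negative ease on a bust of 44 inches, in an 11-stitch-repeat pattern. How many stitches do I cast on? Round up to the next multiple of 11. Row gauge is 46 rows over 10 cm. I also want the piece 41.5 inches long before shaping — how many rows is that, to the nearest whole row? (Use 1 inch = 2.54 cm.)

Finished = 44 − 1.5 = 42.5 inches.
42.5 inches × 2.54 = 107.95 cm.
25/7.5 = 3.333 sts per cm; 107.95 × 3.333 = 359.83 sts.
Next multiple of 11 → 363.
41.5 inches = 105.41 cm; × 4.6 = 484.89 → 485 rows.

Cast on 363 stitches; work 485 rows.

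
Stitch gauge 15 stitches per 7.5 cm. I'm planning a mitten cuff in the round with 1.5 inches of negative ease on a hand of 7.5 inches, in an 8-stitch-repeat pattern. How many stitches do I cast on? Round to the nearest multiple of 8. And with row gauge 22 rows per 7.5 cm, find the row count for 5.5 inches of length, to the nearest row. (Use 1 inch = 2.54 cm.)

Finished = 7.5 − 1.5 = 6 inches.
6 inches × 2.54 = 15.24 cm.
15/7.5 = 2 sts per cm; 15.24 × 2 = 30.48 sts.
Nearest multiple of 8 → 32.
5.5 inches = 13.97 cm; × 2.933 = 40.98 → 41 rows.

Cast on 32 stitches; work 41 rows.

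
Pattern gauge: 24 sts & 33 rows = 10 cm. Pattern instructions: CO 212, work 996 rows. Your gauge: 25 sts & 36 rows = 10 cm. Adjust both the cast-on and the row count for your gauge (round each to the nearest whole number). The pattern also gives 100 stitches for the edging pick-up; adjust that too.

Stitches: 212 × 25/24 = 220.83 → 221.
Rows: 996 × 36/33 = 1086.55 → 1087.
edging pick-up: 100 × 25/24 = 104.17 → 104.

Cast on 221 stitches; work 1087 rows; edging pick-up 104 stitches.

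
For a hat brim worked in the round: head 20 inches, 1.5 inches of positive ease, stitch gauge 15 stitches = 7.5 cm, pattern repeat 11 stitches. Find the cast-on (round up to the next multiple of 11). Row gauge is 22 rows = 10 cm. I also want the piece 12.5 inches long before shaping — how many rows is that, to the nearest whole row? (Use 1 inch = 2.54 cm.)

Finished = 20 + 1.5 = 21.5 inches.
21.5 inches × 2.54 = 54.61 cm.
15/7.5 = 2 sts per cm; 54.61 × 2 = 109.22 sts.
Next multiple of 11 → 110.
12.5 inches = 31.75 cm; × 2.2 = 69.85 → 70 rows.

Cast on 110 stitches; work 70 rows.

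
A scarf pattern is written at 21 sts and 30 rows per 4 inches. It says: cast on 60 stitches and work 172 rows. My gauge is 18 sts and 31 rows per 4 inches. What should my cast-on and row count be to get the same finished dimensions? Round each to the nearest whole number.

Cast on 51 stitches; work 178 rows.

Stitches: 60 × 18/21 = 51.43 → 51.
Rows: 172 × 31/30 = 177.73 → 178.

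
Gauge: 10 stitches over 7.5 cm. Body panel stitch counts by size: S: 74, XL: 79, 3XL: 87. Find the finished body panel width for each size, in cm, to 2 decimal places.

S 55.50 cm; XL 59.25 cm; 3XL 65.25 cm.

10/7.5 = 1.333 sts per cm.
S: 74 / 1.333 = 55.500 → 55.50 cm.
XL: 79 / 1.333 = 59.250 → 59.25 cm.
3XL: 87 / 1.333 = 65.250 → 65.25 cm.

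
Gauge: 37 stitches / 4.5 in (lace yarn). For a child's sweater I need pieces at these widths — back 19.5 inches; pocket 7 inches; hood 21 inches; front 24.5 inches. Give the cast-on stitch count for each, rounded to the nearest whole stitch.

Rate = 37/4.5 = 8.222 sts per in.
back: 19.5 × 8.222 = 160.33 → 160.
pocket: 7 × 8.222 = 57.56 → 58.
hood: 21 × 8.222 = 172.67 → 173.
front: 24.5 × 8.222 = 201.44 → 201.

back 160; pocket 58; hood 173; front 201.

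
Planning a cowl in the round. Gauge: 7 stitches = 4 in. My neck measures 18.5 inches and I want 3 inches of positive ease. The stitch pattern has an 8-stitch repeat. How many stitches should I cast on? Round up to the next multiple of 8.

Finished = 18.5 + 3 = 21.5 inches.
7 / 4 = 1.75 sts/in.
21.5 × 1.75 = 37.62 sts.
Next multiple of 8: 40.

CO 40 sts.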